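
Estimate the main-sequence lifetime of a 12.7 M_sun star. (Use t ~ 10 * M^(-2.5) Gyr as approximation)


t = 10 * M^(-2.5) = 10 * 12.7^(-2.5) = 0.0174

0.0174 Gyr


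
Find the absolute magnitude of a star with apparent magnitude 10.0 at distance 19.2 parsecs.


M = m - 5*log10(d) + 5 = 10.0 - 5*log10(19.2) + 5 = 8.5835

8.5835


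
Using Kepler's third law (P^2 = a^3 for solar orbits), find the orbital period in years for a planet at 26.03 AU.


P = a^(3/2) = 26.03^1.5 = 132.804

132.804 years


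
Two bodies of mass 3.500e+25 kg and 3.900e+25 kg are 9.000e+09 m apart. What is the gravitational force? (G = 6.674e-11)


F = G*m1*m2/r^2 = 6.674e-11 * 3.500e+25 * 3.900e+25 / (9.000e+09)^2 = 6.674e-11 * 1.365e+51 / 8.100e+19 = 1.125e+21

1.125e+21 N


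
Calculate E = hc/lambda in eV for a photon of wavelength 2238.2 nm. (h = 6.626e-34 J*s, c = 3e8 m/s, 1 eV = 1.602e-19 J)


E = hc/lambda = 6.626e-34 * 3e8 / 2.238e-06 = 8.881e-20 J = 0.5544 eV

0.5544 eV


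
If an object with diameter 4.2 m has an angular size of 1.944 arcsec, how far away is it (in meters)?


D = size / theta_rad, theta_rad = 1.944 * pi/(180*3600) = 9.425e-06, D = 445633.8407

445633.8407 m


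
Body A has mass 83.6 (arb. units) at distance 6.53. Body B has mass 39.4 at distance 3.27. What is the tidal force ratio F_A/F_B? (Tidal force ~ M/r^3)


Ratio = (M1/r1^3) / (M2/r2^3) = (83.6/6.53^3) / (39.4/3.27^3) = 0.2664

0.2664


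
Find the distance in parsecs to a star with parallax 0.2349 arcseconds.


d = 1/p = 1/0.2349 = 4.2571

4.2571 pc


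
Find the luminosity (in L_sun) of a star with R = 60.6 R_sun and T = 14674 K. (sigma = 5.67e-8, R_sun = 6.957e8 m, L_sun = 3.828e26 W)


R = 60.6 * 6.957e8 m = 4.215942e+10 m. L = 4*pi*R^2*sigma*T^4 = 4*pi*(4.215942e+10)^2 * 5.67e-8 * 14674^4 = 5.871867363e+31 W. L/L_sun = 5.871867363e+31 / 3.828e26 = 153392.5643

153392.5643 L_sun


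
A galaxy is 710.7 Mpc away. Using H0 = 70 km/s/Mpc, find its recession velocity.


v = H0 * d = 70 * 710.7 = 49749.0

49749.0 km/s


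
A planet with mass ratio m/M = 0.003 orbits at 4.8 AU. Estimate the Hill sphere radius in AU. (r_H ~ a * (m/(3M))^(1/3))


r_H = a * (m/3M)^(1/3) = 4.8 * (0.003/3)^(1/3) = 0.48

0.48 AU


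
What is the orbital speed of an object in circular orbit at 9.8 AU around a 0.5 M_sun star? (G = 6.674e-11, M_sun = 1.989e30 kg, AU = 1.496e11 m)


v = sqrt(GM/r) = sqrt(6.674e-11 * 9.945e+29 / 1.466e+12) = 6728.4753

6728.4753 m/s


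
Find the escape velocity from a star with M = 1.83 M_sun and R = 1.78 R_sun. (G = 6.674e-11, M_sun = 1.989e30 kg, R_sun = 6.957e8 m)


M = 1.83 * 1.989e30 kg = 3.63987e+30 kg; R = 1.78 * 6.957e8 m = 1.238346e+09 m. v_esc = sqrt(2GM/R) = sqrt(2 * 6.674e-11 * 3.63987e+30 / 1.238346e+09) = 626368.6783

626368.6783 m/s


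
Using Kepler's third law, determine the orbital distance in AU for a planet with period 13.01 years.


a = P^(2/3) = 13.01^(2/3) = 5.5316

5.5316 AU


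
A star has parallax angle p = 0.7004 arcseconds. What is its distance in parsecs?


d = 1/p = 1/0.7004 = 1.4278

1.4278 pc


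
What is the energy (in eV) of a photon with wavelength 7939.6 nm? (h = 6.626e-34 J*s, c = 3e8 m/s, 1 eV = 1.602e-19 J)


E = hc/lambda = 6.626e-34 * 3e8 / 7.940e-06 = 2.504e-20 J = 0.1563 eV

0.1563 eV


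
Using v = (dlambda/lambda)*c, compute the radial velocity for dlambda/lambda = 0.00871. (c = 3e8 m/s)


v = (dlambda/lambda) * c = 0.00871 * 3e8 = 2.613e+06

2.613e+06 m/s


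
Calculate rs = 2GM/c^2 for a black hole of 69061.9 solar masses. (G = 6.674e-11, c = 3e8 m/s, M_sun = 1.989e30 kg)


M = 69061.9 * 1.989e30 kg = 1.373641191e+35 kg. rs = 2GM/c^2 = 2 * 6.674e-11 * 1.373641191e+35 / (3e8)^2 = 2.037e+08

2.037e+08 m


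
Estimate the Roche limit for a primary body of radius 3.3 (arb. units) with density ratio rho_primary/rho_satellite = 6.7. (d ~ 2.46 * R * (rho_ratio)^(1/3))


d_Roche = 2.46 * 3.3 * 6.7^(1/3) = 15.3041

15.3041


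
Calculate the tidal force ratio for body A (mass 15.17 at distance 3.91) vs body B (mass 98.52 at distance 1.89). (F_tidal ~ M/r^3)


Ratio = (M1/r1^3) / (M2/r2^3) = (15.17/3.91^3) / (98.52/1.89^3) = 0.0174

0.0174


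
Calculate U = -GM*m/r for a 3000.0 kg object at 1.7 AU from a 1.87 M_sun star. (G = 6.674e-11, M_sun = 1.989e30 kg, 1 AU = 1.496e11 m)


M = 1.87 * 1.989e30 kg = 3.71943e+30 kg; r = 1.7 AU * 1.496e11 m/AU = 2.5432e+11 m. U = -GM*m/r = -(6.674e-11 * 3.71943e+30 * 3000.0) / 2.5432e+11 = -2.928e+12

-2.928e+12 J


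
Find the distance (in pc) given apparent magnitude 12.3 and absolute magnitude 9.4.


d = 10^((m - M + 5)/5) = 10^((12.3 - 9.4 + 5)/5) = 38.0189

38.0189 pc


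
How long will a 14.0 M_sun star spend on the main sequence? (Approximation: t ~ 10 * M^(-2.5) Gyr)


t = 10 * M^(-2.5) = 10 * 14.0^(-2.5) = 0.0136

0.0136 Gyr


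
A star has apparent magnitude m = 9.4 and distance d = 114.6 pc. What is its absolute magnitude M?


M = m - 5*log10(d) + 5 = 9.4 - 5*log10(114.6) + 5 = 4.1041

4.1041


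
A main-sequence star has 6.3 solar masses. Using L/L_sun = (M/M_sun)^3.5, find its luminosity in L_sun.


L/L_sun = (M/M_sun)^3.5 = 6.3^3.5 = 627.613

627.613 L_sun


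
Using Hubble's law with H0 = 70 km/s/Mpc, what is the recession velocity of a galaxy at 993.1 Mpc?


v = H0 * d = 70 * 993.1 = 69517.0

69517.0 km/s


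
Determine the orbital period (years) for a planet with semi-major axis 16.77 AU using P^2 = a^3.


P = a^(3/2) = 16.77^1.5 = 68.6751

68.6751 years


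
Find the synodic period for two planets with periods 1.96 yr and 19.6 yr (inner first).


1/P_syn = |1/P1 - 1/P2| = |1/1.96 - 1/19.6| => P_syn = 2.1778

2.1778 years


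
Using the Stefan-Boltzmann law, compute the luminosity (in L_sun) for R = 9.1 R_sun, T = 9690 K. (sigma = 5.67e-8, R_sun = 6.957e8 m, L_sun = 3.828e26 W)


R = 9.1 * 6.957e8 m = 6.33087e+09 m. L = 4*pi*R^2*sigma*T^4 = 4*pi*(6.33087e+09)^2 * 5.67e-8 * 9690^4 = 2.517762858e+29 W. L/L_sun = 2.517762858e+29 / 3.828e26 = 657.7228

657.7228 L_sun


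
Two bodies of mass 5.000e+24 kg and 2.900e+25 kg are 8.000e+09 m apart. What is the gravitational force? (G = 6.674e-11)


F = G*m1*m2/r^2 = 6.674e-11 * 5.000e+24 * 2.900e+25 / (8.000e+09)^2 = 6.674e-11 * 1.450e+50 / 6.400e+19 = 1.512e+20

1.512e+20 N


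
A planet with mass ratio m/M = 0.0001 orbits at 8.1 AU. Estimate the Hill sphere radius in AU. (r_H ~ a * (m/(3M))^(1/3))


r_H = a * (m/3M)^(1/3) = 8.1 * (0.0001/3)^(1/3) = 0.2607

0.2607 AU


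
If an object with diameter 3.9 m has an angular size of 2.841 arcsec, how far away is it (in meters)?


D = size / theta_rad, theta_rad = 2.841 * pi/(180*3600) = 1.377e-05, D = 283151.2652

283151.2652 m


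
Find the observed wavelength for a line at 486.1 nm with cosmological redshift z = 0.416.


lam_obs = lam_emit * (1 + z) = 486.1 * (1 + 0.416) = 688.3176

688.3176 nm


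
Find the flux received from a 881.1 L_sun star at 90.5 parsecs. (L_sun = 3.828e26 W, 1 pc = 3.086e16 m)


F = L / (4*pi*d^2) = 3.373e+29 / (4*pi*(2.793e+18)^2) = 3.441e-09

3.441e-09 W/m^2


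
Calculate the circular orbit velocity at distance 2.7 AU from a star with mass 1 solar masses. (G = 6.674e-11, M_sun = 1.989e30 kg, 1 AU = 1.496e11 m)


v = sqrt(GM/r) = sqrt(6.674e-11 * 1.989e+30 / 4.039e+11) = 18128.5394

18128.5394 m/s


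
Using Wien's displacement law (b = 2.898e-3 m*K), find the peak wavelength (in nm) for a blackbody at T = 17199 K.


lam_max = b / T = 2.898e-3 / 17199 = 1.685e-07 m = 168.4982 nm

168.4982 nm


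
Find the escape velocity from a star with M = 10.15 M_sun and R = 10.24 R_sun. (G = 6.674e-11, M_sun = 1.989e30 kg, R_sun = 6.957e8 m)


M = 10.15 * 1.989e30 kg = 2.018835e+31 kg; R = 10.24 * 6.957e8 m = 7.123968e+09 m. v_esc = sqrt(2GM/R) = sqrt(2 * 6.674e-11 * 2.018835e+31 / 7.123968e+09) = 615031.7438

615031.7438 m/s


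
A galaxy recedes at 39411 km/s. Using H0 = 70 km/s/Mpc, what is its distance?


d = v / H0 = 39411 / 70 = 563.0143

563.0143 Mpc


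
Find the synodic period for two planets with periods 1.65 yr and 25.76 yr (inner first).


1/P_syn = |1/P1 - 1/P2| = |1/1.65 - 1/25.76| => P_syn = 1.7629

1.7629 years


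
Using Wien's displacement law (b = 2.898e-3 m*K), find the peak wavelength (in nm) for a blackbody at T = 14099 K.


lam_max = b / T = 2.898e-3 / 14099 = 2.055e-07 m = 205.5465 nm

205.5465 nm


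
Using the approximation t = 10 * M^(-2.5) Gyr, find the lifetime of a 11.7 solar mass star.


t = 10 * M^(-2.5) = 10 * 11.7^(-2.5) = 0.0214

0.0214 Gyr


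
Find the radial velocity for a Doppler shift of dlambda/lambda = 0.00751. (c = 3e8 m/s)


v = (dlambda/lambda) * c = 0.00751 * 3e8 = 2.253e+06

2.253e+06 m/s


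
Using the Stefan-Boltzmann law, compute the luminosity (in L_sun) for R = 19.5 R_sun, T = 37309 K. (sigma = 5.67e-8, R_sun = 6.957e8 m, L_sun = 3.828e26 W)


R = 19.5 * 6.957e8 m = 1.356615e+10 m. L = 4*pi*R^2*sigma*T^4 = 4*pi*(1.356615e+10)^2 * 5.67e-8 * 37309^4 = 2.54074212e+32 W. L/L_sun = 2.54074212e+32 / 3.828e26 = 663725.7366

663725.7366 L_sun


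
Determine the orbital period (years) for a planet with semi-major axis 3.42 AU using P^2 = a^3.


P = a^(3/2) = 3.42^1.5 = 6.3247

6.3247 years


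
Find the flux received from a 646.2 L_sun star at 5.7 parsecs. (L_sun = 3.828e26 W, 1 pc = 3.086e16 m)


F = L / (4*pi*d^2) = 2.474e+29 / (4*pi*(1.759e+17)^2) = 6.362e-07

6.362e-07 W/m^2


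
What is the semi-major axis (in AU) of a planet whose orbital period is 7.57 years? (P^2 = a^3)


a = P^(2/3) = 7.57^(2/3) = 3.8554

3.8554 AU


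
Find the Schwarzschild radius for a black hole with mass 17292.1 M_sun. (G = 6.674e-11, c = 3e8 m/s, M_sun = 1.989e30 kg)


M = 17292.1 * 1.989e30 kg = 3.43939869e+34 kg. rs = 2GM/c^2 = 2 * 6.674e-11 * 3.43939869e+34 / (3e8)^2 = 5.101e+07

5.101e+07 m


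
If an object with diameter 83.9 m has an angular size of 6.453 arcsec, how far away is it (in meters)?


D = size / theta_rad, theta_rad = 6.453 * pi/(180*3600) = 3.129e-05, D = 2.682e+06

2.682e+06 m


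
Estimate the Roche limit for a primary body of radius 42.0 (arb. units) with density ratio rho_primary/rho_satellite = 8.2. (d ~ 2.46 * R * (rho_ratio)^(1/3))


d_Roche = 2.46 * 42.0 * 8.2^(1/3) = 208.3478

208.3478


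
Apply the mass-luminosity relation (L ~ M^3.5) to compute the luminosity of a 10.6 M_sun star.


L/L_sun = (M/M_sun)^3.5 = 10.6^3.5 = 3877.6672

3877.6672 L_sun


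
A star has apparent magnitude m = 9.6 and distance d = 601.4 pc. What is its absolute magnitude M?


M = m - 5*log10(d) + 5 = 9.6 - 5*log10(601.4) + 5 = 0.7042

0.7042


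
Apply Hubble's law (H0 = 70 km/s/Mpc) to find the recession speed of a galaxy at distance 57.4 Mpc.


v = H0 * d = 70 * 57.4 = 4018.0

4018.0 km/s


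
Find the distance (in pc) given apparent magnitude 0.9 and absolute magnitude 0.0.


d = 10^((m - M + 5)/5) = 10^((0.9 - 0.0 + 5)/5) = 15.1356

15.1356 pc


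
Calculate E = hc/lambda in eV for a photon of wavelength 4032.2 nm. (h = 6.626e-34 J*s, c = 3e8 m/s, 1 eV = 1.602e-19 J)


E = hc/lambda = 6.626e-34 * 3e8 / 4.032e-06 = 4.930e-20 J = 0.3077 eV

0.3077 eV


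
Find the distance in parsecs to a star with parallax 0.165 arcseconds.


d = 1/p = 1/0.165 = 6.0606

6.0606 pc


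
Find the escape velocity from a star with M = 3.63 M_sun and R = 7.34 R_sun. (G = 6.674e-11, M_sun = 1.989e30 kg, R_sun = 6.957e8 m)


M = 3.63 * 1.989e30 kg = 7.22007e+30 kg; R = 7.34 * 6.957e8 m = 5.106438e+09 m. v_esc = sqrt(2GM/R) = sqrt(2 * 6.674e-11 * 7.22007e+30 / 5.106438e+09) = 434429.9632

434429.9632 m/s


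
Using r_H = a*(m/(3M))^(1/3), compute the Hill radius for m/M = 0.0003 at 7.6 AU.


r_H = a * (m/3M)^(1/3) = 7.6 * (0.0003/3)^(1/3) = 0.3528

0.3528 AU


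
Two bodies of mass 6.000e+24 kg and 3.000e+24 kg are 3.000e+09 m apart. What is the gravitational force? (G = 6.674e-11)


F = G*m1*m2/r^2 = 6.674e-11 * 6.000e+24 * 3.000e+24 / (3.000e+09)^2 = 6.674e-11 * 1.800e+49 / 9.000e+18 = 1.335e+20

1.335e+20 N


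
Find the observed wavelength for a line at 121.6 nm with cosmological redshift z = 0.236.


lam_obs = lam_emit * (1 + z) = 121.6 * (1 + 0.236) = 150.2976

150.2976 nm


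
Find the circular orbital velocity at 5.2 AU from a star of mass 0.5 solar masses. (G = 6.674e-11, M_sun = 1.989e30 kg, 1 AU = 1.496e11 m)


v = sqrt(GM/r) = sqrt(6.674e-11 * 9.945e+29 / 7.779e+11) = 9236.938

9236.938 m/s


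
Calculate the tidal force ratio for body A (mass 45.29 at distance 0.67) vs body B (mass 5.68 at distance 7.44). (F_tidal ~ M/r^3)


Ratio = (M1/r1^3) / (M2/r2^3) = (45.29/0.67^3) / (5.68/7.44^3) = 10918.1331

10918.1331


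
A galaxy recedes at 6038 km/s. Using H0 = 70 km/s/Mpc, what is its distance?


d = v / H0 = 6038 / 70 = 86.2571

86.2571 Mpc


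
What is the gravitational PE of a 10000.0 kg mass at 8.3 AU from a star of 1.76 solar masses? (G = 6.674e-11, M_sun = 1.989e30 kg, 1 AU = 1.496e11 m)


M = 1.76 * 1.989e30 kg = 3.50064e+30 kg; r = 8.3 AU * 1.496e11 m/AU = 1.24168e+12 m. U = -GM*m/r = -(6.674e-11 * 3.50064e+30 * 10000.0) / 1.24168e+12 = -1.882e+12

-1.882e+12 J


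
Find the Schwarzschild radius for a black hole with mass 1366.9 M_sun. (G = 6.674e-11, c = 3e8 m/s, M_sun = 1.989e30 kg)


M = 1366.9 * 1.989e30 kg = 2.7187641e+33 kg. rs = 2GM/c^2 = 2 * 6.674e-11 * 2.7187641e+33 / (3e8)^2 = 4.032e+06

4.032e+06 m


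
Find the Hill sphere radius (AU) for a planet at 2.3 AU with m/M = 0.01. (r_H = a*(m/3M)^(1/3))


r_H = a * (m/3M)^(1/3) = 2.3 * (0.01/3)^(1/3) = 0.3436

0.3436 AU


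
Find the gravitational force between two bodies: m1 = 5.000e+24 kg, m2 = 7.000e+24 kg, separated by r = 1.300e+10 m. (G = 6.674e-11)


F = G*m1*m2/r^2 = 6.674e-11 * 5.000e+24 * 7.000e+24 / (1.300e+10)^2 = 6.674e-11 * 3.500e+49 / 1.690e+20 = 1.382e+19

1.382e+19 N


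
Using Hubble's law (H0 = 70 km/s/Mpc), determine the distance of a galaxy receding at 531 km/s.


d = v / H0 = 531 / 70 = 7.5857

7.5857 Mpc


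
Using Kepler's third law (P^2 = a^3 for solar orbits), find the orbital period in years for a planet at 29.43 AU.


P = a^(3/2) = 29.43^1.5 = 159.6561

159.6561 years


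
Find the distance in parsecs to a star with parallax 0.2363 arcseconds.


d = 1/p = 1/0.2363 = 4.2319

4.2319 pc


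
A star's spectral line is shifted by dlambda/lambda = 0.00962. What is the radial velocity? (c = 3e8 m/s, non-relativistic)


v = (dlambda/lambda) * c = 0.00962 * 3e8 = 2.886e+06

2.886e+06 m/s


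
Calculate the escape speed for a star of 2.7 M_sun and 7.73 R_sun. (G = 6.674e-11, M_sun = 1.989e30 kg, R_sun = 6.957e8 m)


M = 2.7 * 1.989e30 kg = 5.3703e+30 kg; R = 7.73 * 6.957e8 m = 5.377761e+09 m. v_esc = sqrt(2GM/R) = sqrt(2 * 6.674e-11 * 5.3703e+30 / 5.377761e+09) = 365095.621

365095.621 m/s


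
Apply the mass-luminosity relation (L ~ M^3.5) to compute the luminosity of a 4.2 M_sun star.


L/L_sun = (M/M_sun)^3.5 = 4.2^3.5 = 151.8352

151.8352 L_sun


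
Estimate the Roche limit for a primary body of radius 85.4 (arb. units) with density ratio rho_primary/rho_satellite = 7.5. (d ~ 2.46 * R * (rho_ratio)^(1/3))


d_Roche = 2.46 * 85.4 * 7.5^(1/3) = 411.2255

411.2255


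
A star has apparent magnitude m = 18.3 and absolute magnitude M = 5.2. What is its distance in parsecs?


d = 10^((m - M + 5)/5) = 10^((18.3 - 5.2 + 5)/5) = 4168.6938

4168.6938 pc


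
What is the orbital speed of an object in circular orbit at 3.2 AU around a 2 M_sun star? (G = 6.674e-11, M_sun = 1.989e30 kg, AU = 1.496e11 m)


v = sqrt(GM/r) = sqrt(6.674e-11 * 3.978e+30 / 4.787e+11) = 23549.6634

23549.6634 m/s


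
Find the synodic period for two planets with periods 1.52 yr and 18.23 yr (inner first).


1/P_syn = |1/P1 - 1/P2| = |1/1.52 - 1/18.23| => P_syn = 1.6583

1.6583 years


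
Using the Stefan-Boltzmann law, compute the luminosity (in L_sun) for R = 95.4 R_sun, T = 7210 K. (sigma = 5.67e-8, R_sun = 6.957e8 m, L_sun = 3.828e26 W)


R = 95.4 * 6.957e8 m = 6.636978e+10 m. L = 4*pi*R^2*sigma*T^4 = 4*pi*(6.636978e+10)^2 * 5.67e-8 * 7210^4 = 8.481540455e+30 W. L/L_sun = 8.481540455e+30 / 3.828e26 = 22156.5843

22156.5843 L_sun


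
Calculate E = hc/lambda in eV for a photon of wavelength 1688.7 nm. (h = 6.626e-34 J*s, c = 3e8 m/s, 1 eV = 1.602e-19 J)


E = hc/lambda = 6.626e-34 * 3e8 / 1.689e-06 = 1.177e-19 J = 0.7348 eV

0.7348 eV


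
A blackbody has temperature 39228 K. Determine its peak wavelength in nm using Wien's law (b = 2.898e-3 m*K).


lam_max = b / T = 2.898e-3 / 39228 = 7.388e-08 m = 73.8758 nm

73.8758 nm


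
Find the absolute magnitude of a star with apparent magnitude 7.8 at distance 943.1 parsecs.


M = m - 5*log10(d) + 5 = 7.8 - 5*log10(943.1) + 5 = -2.0728

-2.0728


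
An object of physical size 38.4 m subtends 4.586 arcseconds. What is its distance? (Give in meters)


D = size / theta_rad, theta_rad = 4.586 * pi/(180*3600) = 2.223e-05, D = 1.727e+06

1.727e+06 m


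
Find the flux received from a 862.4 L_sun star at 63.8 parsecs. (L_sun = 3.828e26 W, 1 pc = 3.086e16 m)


F = L / (4*pi*d^2) = 3.301e+29 / (4*pi*(1.969e+18)^2) = 6.777e-09

6.777e-09 W/m^2


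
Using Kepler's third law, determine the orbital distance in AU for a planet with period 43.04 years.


a = P^(2/3) = 43.04^(2/3) = 12.2814

12.2814 AU


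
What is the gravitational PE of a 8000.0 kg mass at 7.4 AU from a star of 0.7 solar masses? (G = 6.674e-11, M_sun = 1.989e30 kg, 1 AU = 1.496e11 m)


M = 0.7 * 1.989e30 kg = 1.3923e+30 kg; r = 7.4 AU * 1.496e11 m/AU = 1.10704e+12 m. U = -GM*m/r = -(6.674e-11 * 1.3923e+30 * 8000.0) / 1.10704e+12 = -6.715e+11

-6.715e+11 J


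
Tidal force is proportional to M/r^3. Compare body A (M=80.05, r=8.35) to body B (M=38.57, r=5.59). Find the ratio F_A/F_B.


Ratio = (M1/r1^3) / (M2/r2^3) = (80.05/8.35^3) / (38.57/5.59^3) = 0.6227

0.6227


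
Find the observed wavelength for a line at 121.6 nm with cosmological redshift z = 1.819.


lam_obs = lam_emit * (1 + z) = 121.6 * (1 + 1.819) = 342.7904

342.7904 nm


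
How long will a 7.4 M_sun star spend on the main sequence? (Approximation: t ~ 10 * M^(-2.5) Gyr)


t = 10 * M^(-2.5) = 10 * 7.4^(-2.5) = 0.0671

0.0671 Gyr


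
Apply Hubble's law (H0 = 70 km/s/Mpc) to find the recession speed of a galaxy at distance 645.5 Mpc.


v = H0 * d = 70 * 645.5 = 45185.0

45185.0 km/s


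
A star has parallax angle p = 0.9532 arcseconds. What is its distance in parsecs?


d = 1/p = 1/0.9532 = 1.0491

1.0491 pc


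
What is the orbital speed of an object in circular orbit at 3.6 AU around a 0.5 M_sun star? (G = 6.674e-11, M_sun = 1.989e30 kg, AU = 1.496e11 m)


v = sqrt(GM/r) = sqrt(6.674e-11 * 9.945e+29 / 5.386e+11) = 11101.4178

11101.4178 m/s


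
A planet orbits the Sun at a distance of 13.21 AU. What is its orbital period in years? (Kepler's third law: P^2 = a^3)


P = a^(3/2) = 13.21^1.5 = 48.0125

48.0125 years


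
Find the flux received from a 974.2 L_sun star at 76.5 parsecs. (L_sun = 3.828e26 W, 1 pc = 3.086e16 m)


F = L / (4*pi*d^2) = 3.729e+29 / (4*pi*(2.361e+18)^2) = 5.325e-09

5.325e-09 W/m^2


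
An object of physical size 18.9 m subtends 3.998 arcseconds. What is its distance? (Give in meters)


D = size / theta_rad, theta_rad = 3.998 * pi/(180*3600) = 1.938e-05, D = 975088.7539

975088.7539 m


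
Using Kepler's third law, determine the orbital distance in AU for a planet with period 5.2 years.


a = P^(2/3) = 5.2^(2/3) = 3.0015

3.0015 AU


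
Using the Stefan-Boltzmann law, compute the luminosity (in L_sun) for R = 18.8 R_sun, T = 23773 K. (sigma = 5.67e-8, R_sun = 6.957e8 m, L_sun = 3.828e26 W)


R = 18.8 * 6.957e8 m = 1.307916e+10 m. L = 4*pi*R^2*sigma*T^4 = 4*pi*(1.307916e+10)^2 * 5.67e-8 * 23773^4 = 3.893037522e+31 W. L/L_sun = 3.893037522e+31 / 3.828e26 = 101698.9948

101698.9948 L_sun


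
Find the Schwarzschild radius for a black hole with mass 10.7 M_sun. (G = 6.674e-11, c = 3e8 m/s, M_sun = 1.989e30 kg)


M = 10.7 * 1.989e30 kg = 2.12823e+31 kg. rs = 2GM/c^2 = 2 * 6.674e-11 * 2.12823e+31 / (3e8)^2 = 31564.0156

31564.0156 m


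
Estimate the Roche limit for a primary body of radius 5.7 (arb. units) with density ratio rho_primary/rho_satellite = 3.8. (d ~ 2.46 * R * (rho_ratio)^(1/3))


d_Roche = 2.46 * 5.7 * 3.8^(1/3) = 21.8812

21.8812


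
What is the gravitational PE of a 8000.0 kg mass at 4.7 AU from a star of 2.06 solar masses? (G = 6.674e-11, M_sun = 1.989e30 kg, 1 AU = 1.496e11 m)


M = 2.06 * 1.989e30 kg = 4.09734e+30 kg; r = 4.7 AU * 1.496e11 m/AU = 7.0312e+11 m. U = -GM*m/r = -(6.674e-11 * 4.09734e+30 * 8000.0) / 7.0312e+11 = -3.111e+12

-3.111e+12 J


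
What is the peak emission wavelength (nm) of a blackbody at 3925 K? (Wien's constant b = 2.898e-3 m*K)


lam_max = b / T = 2.898e-3 / 3925 = 7.383e-07 m = 738.3439 nm

738.3439 nm


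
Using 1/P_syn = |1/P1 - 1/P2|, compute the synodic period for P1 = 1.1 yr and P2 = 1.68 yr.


1/P_syn = |1/P1 - 1/P2| = |1/1.1 - 1/1.68| => P_syn = 3.1862

3.1862 years


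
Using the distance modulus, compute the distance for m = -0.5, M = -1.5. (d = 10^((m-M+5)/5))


d = 10^((m - M + 5)/5) = 10^((-0.5 - -1.5 + 5)/5) = 15.8489

15.8489 pc


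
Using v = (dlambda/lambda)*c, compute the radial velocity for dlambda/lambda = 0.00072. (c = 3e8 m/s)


v = (dlambda/lambda) * c = 0.00072 * 3e8 = 216000.0

216000.0 m/s


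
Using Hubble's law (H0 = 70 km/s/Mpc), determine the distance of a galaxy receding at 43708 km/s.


d = v / H0 = 43708 / 70 = 624.4

624.4 Mpc


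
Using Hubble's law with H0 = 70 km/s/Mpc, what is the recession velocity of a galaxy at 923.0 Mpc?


v = H0 * d = 70 * 923.0 = 64610.0

64610.0 km/s


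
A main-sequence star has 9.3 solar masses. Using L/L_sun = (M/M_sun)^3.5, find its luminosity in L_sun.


L/L_sun = (M/M_sun)^3.5 = 9.3^3.5 = 2452.9592

2452.9592 L_sun


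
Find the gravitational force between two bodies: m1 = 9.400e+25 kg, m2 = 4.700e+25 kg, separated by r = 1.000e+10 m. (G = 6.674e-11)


F = G*m1*m2/r^2 = 6.674e-11 * 9.400e+25 * 4.700e+25 / (1.000e+10)^2 = 6.674e-11 * 4.418e+51 / 1.000e+20 = 2.949e+21

2.949e+21 N


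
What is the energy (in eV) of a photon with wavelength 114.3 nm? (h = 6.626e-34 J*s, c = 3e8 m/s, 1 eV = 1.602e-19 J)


E = hc/lambda = 6.626e-34 * 3e8 / 1.143e-07 = 1.739e-18 J = 10.8559 eV

10.8559 eV


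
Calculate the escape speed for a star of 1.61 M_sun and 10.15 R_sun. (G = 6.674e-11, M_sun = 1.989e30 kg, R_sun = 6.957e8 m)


M = 1.61 * 1.989e30 kg = 3.20229e+30 kg; R = 10.15 * 6.957e8 m = 7.061355e+09 m. v_esc = sqrt(2GM/R) = sqrt(2 * 6.674e-11 * 3.20229e+30 / 7.061355e+09) = 246033.5912

246033.5912 m/s


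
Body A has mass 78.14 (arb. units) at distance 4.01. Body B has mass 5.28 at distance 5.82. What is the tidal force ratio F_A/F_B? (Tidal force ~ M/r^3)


Ratio = (M1/r1^3) / (M2/r2^3) = (78.14/4.01^3) / (5.28/5.82^3) = 45.2455

45.2455


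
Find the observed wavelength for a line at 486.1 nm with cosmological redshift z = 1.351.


lam_obs = lam_emit * (1 + z) = 486.1 * (1 + 1.351) = 1142.8211

1142.8211 nm


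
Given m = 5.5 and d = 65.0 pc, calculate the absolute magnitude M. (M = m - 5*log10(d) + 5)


M = m - 5*log10(d) + 5 = 5.5 - 5*log10(65.0) + 5 = 1.4354

1.4354


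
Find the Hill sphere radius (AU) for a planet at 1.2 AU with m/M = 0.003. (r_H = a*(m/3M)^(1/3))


r_H = a * (m/3M)^(1/3) = 1.2 * (0.003/3)^(1/3) = 0.12

0.12 AU


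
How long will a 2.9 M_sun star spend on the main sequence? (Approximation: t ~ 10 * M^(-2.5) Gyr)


t = 10 * M^(-2.5) = 10 * 2.9^(-2.5) = 0.6982

0.6982 Gyr


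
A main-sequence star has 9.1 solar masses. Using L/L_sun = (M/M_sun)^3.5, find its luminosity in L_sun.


L/L_sun = (M/M_sun)^3.5 = 9.1^3.5 = 2273.2378

2273.2378 L_sun


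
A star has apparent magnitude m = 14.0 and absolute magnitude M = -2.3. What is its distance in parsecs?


d = 10^((m - M + 5)/5) = 10^((14.0 - -2.3 + 5)/5) = 18197.0086

18197.0086 pc


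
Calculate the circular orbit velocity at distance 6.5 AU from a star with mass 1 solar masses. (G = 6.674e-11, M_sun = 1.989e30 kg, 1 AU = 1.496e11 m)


v = sqrt(GM/r) = sqrt(6.674e-11 * 1.989e+30 / 9.724e+11) = 11683.905

11683.905 m/s


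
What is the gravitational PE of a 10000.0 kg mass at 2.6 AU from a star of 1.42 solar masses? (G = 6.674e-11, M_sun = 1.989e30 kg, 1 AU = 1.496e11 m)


M = 1.42 * 1.989e30 kg = 2.82438e+30 kg; r = 2.6 AU * 1.496e11 m/AU = 3.8896e+11 m. U = -GM*m/r = -(6.674e-11 * 2.82438e+30 * 10000.0) / 3.8896e+11 = -4.846e+12

-4.846e+12 J


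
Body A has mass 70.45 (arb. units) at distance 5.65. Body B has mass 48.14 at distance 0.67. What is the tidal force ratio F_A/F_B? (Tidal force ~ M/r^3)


Ratio = (M1/r1^3) / (M2/r2^3) = (70.45/5.65^3) / (48.14/0.67^3) = 0.0024

0.0024


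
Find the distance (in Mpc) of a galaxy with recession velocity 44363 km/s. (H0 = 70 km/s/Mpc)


d = v / H0 = 44363 / 70 = 633.7571

633.7571 Mpc


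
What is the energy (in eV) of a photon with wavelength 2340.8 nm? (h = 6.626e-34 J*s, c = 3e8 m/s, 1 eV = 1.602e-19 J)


E = hc/lambda = 6.626e-34 * 3e8 / 2.341e-06 = 8.492e-20 J = 0.5301 eV

0.5301 eV


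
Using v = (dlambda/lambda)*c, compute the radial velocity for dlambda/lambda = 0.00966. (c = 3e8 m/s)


v = (dlambda/lambda) * c = 0.00966 * 3e8 = 2.898e+06

2.898e+06 m/s


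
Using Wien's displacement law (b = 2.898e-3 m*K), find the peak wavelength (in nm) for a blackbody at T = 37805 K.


lam_max = b / T = 2.898e-3 / 37805 = 7.666e-08 m = 76.6565 nm

76.6565 nm


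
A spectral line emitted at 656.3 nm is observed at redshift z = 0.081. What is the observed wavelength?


lam_obs = lam_emit * (1 + z) = 656.3 * (1 + 0.081) = 709.4603

709.4603 nm


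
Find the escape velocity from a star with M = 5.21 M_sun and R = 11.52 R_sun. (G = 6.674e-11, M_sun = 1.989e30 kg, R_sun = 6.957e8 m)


M = 5.21 * 1.989e30 kg = 1.036269e+31 kg; R = 11.52 * 6.957e8 m = 8.014464e+09 m. v_esc = sqrt(2GM/R) = sqrt(2 * 6.674e-11 * 1.036269e+31 / 8.014464e+09) = 415438.8534

415438.8534 m/s


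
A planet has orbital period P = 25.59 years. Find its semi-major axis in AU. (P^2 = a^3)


a = P^(2/3) = 25.59^(2/3) = 8.6839

8.6839 AU


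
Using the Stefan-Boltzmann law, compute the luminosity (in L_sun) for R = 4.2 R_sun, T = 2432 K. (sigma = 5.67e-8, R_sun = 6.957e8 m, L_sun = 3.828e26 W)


R = 4.2 * 6.957e8 m = 2.92194e+09 m. L = 4*pi*R^2*sigma*T^4 = 4*pi*(2.92194e+09)^2 * 5.67e-8 * 2432^4 = 2.128089029e+26 W. L/L_sun = 2.128089029e+26 / 3.828e26 = 0.5559

0.5559 L_sun


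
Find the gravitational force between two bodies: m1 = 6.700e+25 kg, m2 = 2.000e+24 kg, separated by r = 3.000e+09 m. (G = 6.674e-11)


F = G*m1*m2/r^2 = 6.674e-11 * 6.700e+25 * 2.000e+24 / (3.000e+09)^2 = 6.674e-11 * 1.340e+50 / 9.000e+18 = 9.937e+20

9.937e+20 N


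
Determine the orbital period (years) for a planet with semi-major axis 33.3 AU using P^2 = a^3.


P = a^(3/2) = 33.3^1.5 = 192.1615

192.1615 years


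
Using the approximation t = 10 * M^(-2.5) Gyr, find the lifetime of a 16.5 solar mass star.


t = 10 * M^(-2.5) = 10 * 16.5^(-2.5) = 0.009

0.009 Gyr


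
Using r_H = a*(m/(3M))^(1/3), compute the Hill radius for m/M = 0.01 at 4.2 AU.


r_H = a * (m/3M)^(1/3) = 4.2 * (0.01/3)^(1/3) = 0.6274

0.6274 AU


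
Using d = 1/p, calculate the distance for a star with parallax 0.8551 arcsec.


d = 1/p = 1/0.8551 = 1.1695

1.1695 pc


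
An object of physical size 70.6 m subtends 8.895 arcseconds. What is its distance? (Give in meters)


D = size / theta_rad, theta_rad = 8.895 * pi/(180*3600) = 4.312e-05, D = 1.637e+06

1.637e+06 m


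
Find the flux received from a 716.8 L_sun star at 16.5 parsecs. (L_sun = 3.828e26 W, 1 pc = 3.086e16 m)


F = L / (4*pi*d^2) = 2.744e+29 / (4*pi*(5.092e+17)^2) = 8.422e-08

8.422e-08 W/m^2


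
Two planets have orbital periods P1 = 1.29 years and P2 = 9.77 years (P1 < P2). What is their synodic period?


1/P_syn = |1/P1 - 1/P2| = |1/1.29 - 1/9.77| => P_syn = 1.4862

1.4862 years


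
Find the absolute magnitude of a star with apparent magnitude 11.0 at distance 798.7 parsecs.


M = m - 5*log10(d) + 5 = 11.0 - 5*log10(798.7) + 5 = 1.4881

1.4881


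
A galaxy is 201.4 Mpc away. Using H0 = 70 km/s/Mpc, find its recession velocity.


v = H0 * d = 70 * 201.4 = 14098.0

14098.0 km/s


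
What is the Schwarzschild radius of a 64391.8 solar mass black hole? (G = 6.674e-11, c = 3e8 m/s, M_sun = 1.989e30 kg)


M = 64391.8 * 1.989e30 kg = 1.280752902e+35 kg. rs = 2GM/c^2 = 2 * 6.674e-11 * 1.280752902e+35 / (3e8)^2 = 1.899e+08

1.899e+08 m


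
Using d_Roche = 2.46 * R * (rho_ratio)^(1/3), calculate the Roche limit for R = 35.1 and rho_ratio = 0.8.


d_Roche = 2.46 * 35.1 * 0.8^(1/3) = 80.1565

80.1565


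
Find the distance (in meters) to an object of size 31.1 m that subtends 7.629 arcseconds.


D = size / theta_rad, theta_rad = 7.629 * pi/(180*3600) = 3.699e-05, D = 840848.7973

840848.7973 m


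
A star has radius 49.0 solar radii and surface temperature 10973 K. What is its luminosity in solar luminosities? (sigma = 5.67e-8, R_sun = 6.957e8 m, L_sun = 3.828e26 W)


R = 49.0 * 6.957e8 m = 3.40893e+10 m. L = 4*pi*R^2*sigma*T^4 = 4*pi*(3.40893e+10)^2 * 5.67e-8 * 10973^4 = 1.200412769e+31 W. L/L_sun = 1.200412769e+31 / 3.828e26 = 31358.7453

31358.7453 L_sun


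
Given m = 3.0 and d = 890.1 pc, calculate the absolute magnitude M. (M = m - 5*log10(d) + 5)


M = m - 5*log10(d) + 5 = 3.0 - 5*log10(890.1) + 5 = -6.7472

-6.7472


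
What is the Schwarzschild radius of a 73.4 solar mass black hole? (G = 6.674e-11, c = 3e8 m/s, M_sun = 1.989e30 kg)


M = 73.4 * 1.989e30 kg = 1.459926e+32 kg. rs = 2GM/c^2 = 2 * 6.674e-11 * 1.459926e+32 / (3e8)^2 = 216523.2472

216523.2472 m


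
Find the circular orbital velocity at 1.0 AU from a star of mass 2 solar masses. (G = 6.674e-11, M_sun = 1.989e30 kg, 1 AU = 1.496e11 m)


v = sqrt(GM/r) = sqrt(6.674e-11 * 3.978e+30 / 1.496e+11) = 42126.9186

42126.9186 m/s


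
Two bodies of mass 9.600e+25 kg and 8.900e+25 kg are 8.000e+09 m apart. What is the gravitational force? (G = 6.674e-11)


F = G*m1*m2/r^2 = 6.674e-11 * 9.600e+25 * 8.900e+25 / (8.000e+09)^2 = 6.674e-11 * 8.544e+51 / 6.400e+19 = 8.910e+21

8.910e+21 N


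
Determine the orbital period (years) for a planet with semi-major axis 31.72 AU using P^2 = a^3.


P = a^(3/2) = 31.72^1.5 = 178.6487

178.6487 years


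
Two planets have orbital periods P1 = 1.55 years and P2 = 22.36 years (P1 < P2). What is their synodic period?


1/P_syn = |1/P1 - 1/P2| = |1/1.55 - 1/22.36| => P_syn = 1.6654

1.6654 years


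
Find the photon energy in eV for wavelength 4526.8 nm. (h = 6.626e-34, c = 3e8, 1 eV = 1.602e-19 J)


E = hc/lambda = 6.626e-34 * 3e8 / 4.527e-06 = 4.391e-20 J = 0.2741 eV

0.2741 eV


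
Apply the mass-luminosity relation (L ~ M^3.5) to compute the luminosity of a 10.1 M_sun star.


L/L_sun = (M/M_sun)^3.5 = 10.1^3.5 = 3274.3478

3274.3478 L_sun


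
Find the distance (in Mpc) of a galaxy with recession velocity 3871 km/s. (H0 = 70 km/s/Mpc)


d = v / H0 = 3871 / 70 = 55.3

55.3 Mpc


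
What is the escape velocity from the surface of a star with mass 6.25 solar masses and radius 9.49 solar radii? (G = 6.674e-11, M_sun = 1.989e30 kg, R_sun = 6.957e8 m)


M = 6.25 * 1.989e30 kg = 1.243125e+31 kg; R = 9.49 * 6.957e8 m = 6.602193e+09 m. v_esc = sqrt(2GM/R) = sqrt(2 * 6.674e-11 * 1.243125e+31 / 6.602193e+09) = 501327.342

501327.342 m/s


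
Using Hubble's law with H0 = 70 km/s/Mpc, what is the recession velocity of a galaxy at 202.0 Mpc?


v = H0 * d = 70 * 202.0 = 14140.0

14140.0 km/s


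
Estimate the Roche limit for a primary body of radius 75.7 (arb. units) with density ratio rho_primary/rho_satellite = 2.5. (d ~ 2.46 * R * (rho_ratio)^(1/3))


d_Roche = 2.46 * 75.7 * 2.5^(1/3) = 252.7421

252.7421


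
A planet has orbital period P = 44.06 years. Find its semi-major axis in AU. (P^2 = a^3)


a = P^(2/3) = 44.06^(2/3) = 12.4747

12.4747 AU


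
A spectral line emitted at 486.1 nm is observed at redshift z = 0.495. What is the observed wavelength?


lam_obs = lam_emit * (1 + z) = 486.1 * (1 + 0.495) = 726.7195

726.7195 nm


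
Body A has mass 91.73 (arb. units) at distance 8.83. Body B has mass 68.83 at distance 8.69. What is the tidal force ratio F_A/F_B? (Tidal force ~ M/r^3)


Ratio = (M1/r1^3) / (M2/r2^3) = (91.73/8.83^3) / (68.83/8.69^3) = 1.2703

1.2703


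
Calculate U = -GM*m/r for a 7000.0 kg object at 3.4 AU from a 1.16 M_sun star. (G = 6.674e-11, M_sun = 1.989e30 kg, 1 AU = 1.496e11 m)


M = 1.16 * 1.989e30 kg = 2.30724e+30 kg; r = 3.4 AU * 1.496e11 m/AU = 5.0864e+11 m. U = -GM*m/r = -(6.674e-11 * 2.30724e+30 * 7000.0) / 5.0864e+11 = -2.119e+12

-2.119e+12 J


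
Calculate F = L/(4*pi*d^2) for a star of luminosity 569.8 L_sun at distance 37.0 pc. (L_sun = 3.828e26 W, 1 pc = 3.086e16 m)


F = L / (4*pi*d^2) = 2.181e+29 / (4*pi*(1.142e+18)^2) = 1.331e-08

1.331e-08 W/m^2


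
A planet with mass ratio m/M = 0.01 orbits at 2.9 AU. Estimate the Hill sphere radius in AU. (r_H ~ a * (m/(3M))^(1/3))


r_H = a * (m/3M)^(1/3) = 2.9 * (0.01/3)^(1/3) = 0.4332

0.4332 AU


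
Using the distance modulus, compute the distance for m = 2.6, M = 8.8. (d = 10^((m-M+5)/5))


d = 10^((m - M + 5)/5) = 10^((2.6 - 8.8 + 5)/5) = 0.5754

0.5754 pc


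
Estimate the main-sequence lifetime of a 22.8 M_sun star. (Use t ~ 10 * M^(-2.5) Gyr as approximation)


t = 10 * M^(-2.5) = 10 * 22.8^(-2.5) = 0.004

0.004 Gyr


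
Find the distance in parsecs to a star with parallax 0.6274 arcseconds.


d = 1/p = 1/0.6274 = 1.5939

1.5939 pc


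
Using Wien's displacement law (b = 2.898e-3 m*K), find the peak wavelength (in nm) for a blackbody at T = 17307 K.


lam_max = b / T = 2.898e-3 / 17307 = 1.674e-07 m = 167.4467 nm

167.4467 nm


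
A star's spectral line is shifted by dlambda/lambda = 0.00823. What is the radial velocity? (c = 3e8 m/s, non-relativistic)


v = (dlambda/lambda) * c = 0.00823 * 3e8 = 2.469e+06

2.469e+06 m/s


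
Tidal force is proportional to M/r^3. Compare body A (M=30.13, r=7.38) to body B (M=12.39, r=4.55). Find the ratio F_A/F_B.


Ratio = (M1/r1^3) / (M2/r2^3) = (30.13/7.38^3) / (12.39/4.55^3) = 0.5699

0.5699


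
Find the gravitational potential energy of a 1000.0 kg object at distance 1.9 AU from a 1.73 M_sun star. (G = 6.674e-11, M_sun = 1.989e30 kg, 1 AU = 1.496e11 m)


M = 1.73 * 1.989e30 kg = 3.44097e+30 kg; r = 1.9 AU * 1.496e11 m/AU = 2.8424e+11 m. U = -GM*m/r = -(6.674e-11 * 3.44097e+30 * 1000.0) / 2.8424e+11 = -8.079e+11

-8.079e+11 J


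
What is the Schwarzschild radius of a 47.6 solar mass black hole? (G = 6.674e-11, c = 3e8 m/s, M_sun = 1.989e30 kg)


M = 47.6 * 1.989e30 kg = 9.46764e+31 kg. rs = 2GM/c^2 = 2 * 6.674e-11 * 9.46764e+31 / (3e8)^2 = 140415.6208

140415.6208 m


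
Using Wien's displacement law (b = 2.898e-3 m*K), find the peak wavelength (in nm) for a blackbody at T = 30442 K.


lam_max = b / T = 2.898e-3 / 30442 = 9.520e-08 m = 95.1974 nm

95.1974 nm


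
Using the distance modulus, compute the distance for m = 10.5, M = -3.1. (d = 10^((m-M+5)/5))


d = 10^((m - M + 5)/5) = 10^((10.5 - -3.1 + 5)/5) = 5248.0746

5248.0746 pc


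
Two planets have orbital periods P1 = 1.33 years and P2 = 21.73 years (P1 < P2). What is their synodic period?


1/P_syn = |1/P1 - 1/P2| = |1/1.33 - 1/21.73| => P_syn = 1.4167

1.4167 years


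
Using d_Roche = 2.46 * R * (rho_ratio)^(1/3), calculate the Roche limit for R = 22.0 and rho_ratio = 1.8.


d_Roche = 2.46 * 22.0 * 1.8^(1/3) = 65.8338

65.8338


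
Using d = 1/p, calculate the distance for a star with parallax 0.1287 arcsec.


d = 1/p = 1/0.1287 = 7.77

7.77 pc


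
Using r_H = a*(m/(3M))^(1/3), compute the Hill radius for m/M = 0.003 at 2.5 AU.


r_H = a * (m/3M)^(1/3) = 2.5 * (0.003/3)^(1/3) = 0.25

0.25 AU


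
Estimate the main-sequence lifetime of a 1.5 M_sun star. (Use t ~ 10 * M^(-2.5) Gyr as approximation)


t = 10 * M^(-2.5) = 10 * 1.5^(-2.5) = 3.6289

3.6289 Gyr


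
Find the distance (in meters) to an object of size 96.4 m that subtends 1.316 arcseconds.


D = size / theta_rad, theta_rad = 1.316 * pi/(180*3600) = 6.380e-06, D = 1.511e+07

1.511e+07 m


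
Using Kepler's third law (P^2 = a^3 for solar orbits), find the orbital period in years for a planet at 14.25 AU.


P = a^(3/2) = 14.25^1.5 = 53.7926

53.7926 years


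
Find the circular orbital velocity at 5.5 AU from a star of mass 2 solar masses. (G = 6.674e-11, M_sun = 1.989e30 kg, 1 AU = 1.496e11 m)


v = sqrt(GM/r) = sqrt(6.674e-11 * 3.978e+30 / 8.228e+11) = 17962.9785

17962.9785 m/s


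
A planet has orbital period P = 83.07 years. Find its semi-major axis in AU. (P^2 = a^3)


a = P^(2/3) = 83.07^(2/3) = 19.0384

19.0384 AU


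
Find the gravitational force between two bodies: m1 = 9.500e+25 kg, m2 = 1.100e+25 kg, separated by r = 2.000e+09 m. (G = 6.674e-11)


F = G*m1*m2/r^2 = 6.674e-11 * 9.500e+25 * 1.100e+25 / (2.000e+09)^2 = 6.674e-11 * 1.045e+51 / 4.000e+18 = 1.744e+22

1.744e+22 N


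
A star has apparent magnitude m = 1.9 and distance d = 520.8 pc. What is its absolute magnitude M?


M = m - 5*log10(d) + 5 = 1.9 - 5*log10(520.8) + 5 = -6.6834

-6.6834


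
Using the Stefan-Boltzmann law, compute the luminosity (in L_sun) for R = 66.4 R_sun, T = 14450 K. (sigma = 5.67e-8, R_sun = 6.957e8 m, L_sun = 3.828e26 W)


R = 66.4 * 6.957e8 m = 4.619448e+10 m. L = 4*pi*R^2*sigma*T^4 = 4*pi*(4.619448e+10)^2 * 5.67e-8 * 14450^4 = 6.628945931e+31 W. L/L_sun = 6.628945931e+31 / 3.828e26 = 173169.9564

173169.9564 L_sun


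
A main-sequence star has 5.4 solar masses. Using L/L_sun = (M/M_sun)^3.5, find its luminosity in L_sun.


L/L_sun = (M/M_sun)^3.5 = 5.4^3.5 = 365.9133

365.9133 L_sun


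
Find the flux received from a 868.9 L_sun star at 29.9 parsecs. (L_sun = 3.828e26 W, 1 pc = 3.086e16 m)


F = L / (4*pi*d^2) = 3.326e+29 / (4*pi*(9.227e+17)^2) = 3.109e-08

3.109e-08 W/m^2


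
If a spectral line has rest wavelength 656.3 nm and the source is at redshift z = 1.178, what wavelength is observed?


lam_obs = lam_emit * (1 + z) = 656.3 * (1 + 1.178) = 1429.4214

1429.4214 nm


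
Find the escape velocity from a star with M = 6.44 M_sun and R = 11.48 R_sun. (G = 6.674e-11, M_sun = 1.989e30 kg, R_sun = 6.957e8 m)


M = 6.44 * 1.989e30 kg = 1.280916e+31 kg; R = 11.48 * 6.957e8 m = 7.986636e+09 m. v_esc = sqrt(2GM/R) = sqrt(2 * 6.674e-11 * 1.280916e+31 / 7.986636e+09) = 462686.1276

462686.1276 m/s


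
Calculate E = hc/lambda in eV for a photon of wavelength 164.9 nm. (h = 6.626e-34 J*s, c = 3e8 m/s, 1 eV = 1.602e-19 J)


E = hc/lambda = 6.626e-34 * 3e8 / 1.649e-07 = 1.205e-18 J = 7.5247 eV

7.5247 eV


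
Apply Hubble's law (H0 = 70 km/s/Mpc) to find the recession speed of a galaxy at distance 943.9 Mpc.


v = H0 * d = 70 * 943.9 = 66073.0

66073.0 km/s


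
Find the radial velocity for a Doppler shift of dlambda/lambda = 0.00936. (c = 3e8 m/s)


v = (dlambda/lambda) * c = 0.00936 * 3e8 = 2.808e+06

2.808e+06 m/s


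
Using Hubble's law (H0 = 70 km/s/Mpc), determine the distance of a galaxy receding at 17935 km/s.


d = v / H0 = 17935 / 70 = 256.2143

256.2143 Mpc


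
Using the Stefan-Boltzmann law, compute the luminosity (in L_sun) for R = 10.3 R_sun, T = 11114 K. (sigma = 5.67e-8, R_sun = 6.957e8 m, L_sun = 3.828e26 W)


R = 10.3 * 6.957e8 m = 7.16571e+09 m. L = 4*pi*R^2*sigma*T^4 = 4*pi*(7.16571e+09)^2 * 5.67e-8 * 11114^4 = 5.582040059e+29 W. L/L_sun = 5.582040059e+29 / 3.828e26 = 1458.2132

1458.2132 L_sun
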